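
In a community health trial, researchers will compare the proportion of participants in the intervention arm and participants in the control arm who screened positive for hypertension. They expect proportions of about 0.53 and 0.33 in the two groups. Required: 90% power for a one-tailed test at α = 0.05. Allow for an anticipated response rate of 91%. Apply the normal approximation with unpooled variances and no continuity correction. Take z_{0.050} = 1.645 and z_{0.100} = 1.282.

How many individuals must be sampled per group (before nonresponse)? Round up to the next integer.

n = 111 per group

n = (z_α + z_β)² · [p₁(1−p₁) + p₂(1−p₂)] / (p₁ − p₂)²
  = (1.645 + 1.282)² · (0.53·0.47 + 0.33·0.67) / (0.20)²
  = (2.927)² · (0.2491 + 0.2211) / 0.0400
  = 8.5673 · 0.4702 / 0.0400
  = 100.71
Adjust for 91% response: 100.71 / 0.91 = 110.67.
Round up → n = 111 per group.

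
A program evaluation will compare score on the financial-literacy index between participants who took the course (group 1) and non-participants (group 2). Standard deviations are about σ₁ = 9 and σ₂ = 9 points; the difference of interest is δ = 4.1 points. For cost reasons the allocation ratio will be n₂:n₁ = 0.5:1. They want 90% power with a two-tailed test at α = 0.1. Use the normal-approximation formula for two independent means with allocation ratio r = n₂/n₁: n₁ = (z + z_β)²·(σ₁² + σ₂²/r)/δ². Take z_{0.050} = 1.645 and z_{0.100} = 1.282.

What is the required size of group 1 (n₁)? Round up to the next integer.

n₁ = (z_{α/2} + z_β)² · (σ₁² + σ₂²/r) / δ²
   = (1.645 + 1.282)² · (9² + 9²/0.5) / 4.1²
   = 8.5673 · (81 + 162) / 16.81
   = 8.5673 · 243 / 16.81
   = 123.85
Round up → n₁ = 124; n₂ = r·n₁ = 0.5 × 124 = 62.

n₁ = 124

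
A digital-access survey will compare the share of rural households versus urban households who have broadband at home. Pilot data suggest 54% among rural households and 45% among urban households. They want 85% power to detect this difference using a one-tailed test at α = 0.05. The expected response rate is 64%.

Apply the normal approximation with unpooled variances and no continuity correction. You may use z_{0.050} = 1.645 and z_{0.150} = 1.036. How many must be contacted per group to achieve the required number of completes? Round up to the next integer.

n = 688 per group

n = (z_α + z_β)² · [p₁(1−p₁) + p₂(1−p₂)] / (p₁ − p₂)²
  = (1.645 + 1.036)² · (0.54·0.46 + 0.45·0.55) / (0.09)²
  = (2.681)² · (0.2484 + 0.2475) / 0.0081
  = 7.1878 · 0.4959 / 0.0081
  = 440.05
Adjust for 64% response: 440.05 / 0.64 = 687.58.
Round up → n = 688 per group.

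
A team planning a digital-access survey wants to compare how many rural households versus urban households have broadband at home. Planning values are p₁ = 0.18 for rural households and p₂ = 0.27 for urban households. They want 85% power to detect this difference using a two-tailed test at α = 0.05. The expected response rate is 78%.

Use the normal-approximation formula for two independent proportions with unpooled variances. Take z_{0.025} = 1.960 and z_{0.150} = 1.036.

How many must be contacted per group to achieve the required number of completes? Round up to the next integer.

n = (z_{α/2} + z_β)² · [p₁(1−p₁) + p₂(1−p₂)] / (p₁ − p₂)²
  = (1.960 + 1.036)² · (0.18·0.82 + 0.27·0.73) / (-0.09)²
  = (2.996)² · (0.1476 + 0.1971) / 0.0081
  = 8.9760 · 0.3447 / 0.0081
  = 381.98
Adjust for 78% response: 381.98 / 0.78 = 489.72.
Round up → n = 490 per group.

n = 490 per group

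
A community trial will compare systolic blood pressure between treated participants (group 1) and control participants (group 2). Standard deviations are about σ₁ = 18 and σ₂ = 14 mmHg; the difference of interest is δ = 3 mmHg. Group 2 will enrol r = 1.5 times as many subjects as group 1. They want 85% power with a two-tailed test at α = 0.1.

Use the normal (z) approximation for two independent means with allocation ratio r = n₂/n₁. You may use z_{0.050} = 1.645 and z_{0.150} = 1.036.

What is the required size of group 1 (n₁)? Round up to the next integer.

n₁ = 364

n₁ = (z_{α/2} + z_β)² · (σ₁² + σ₂²/r) / δ²
   = (1.645 + 1.036)² · (18² + 14²/1.5) / 3²
   = 7.1878 · (324 + 130.6667) / 9
   = 7.1878 · 454.6667 / 9
   = 363.12
Round up → n₁ = 364; n₂ = r·n₁ = 1.5 × 364 = 546.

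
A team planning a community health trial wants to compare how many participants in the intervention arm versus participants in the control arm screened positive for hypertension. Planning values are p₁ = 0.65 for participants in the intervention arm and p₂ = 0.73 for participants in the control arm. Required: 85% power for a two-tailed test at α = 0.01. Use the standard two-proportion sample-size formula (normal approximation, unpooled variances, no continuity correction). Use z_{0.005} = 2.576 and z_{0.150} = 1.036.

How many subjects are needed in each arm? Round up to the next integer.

n = 866 per group

n = (z_{α/2} + z_β)² · [p₁(1−p₁) + p₂(1−p₂)] / (p₁ − p₂)²
  = (2.576 + 1.036)² · (0.65·0.35 + 0.73·0.27) / (-0.08)²
  = (3.612)² · (0.2275 + 0.1971) / 0.0064
  = 13.0465 · 0.4246 / 0.0064
  = 865.56
Round up → n = 866 per group.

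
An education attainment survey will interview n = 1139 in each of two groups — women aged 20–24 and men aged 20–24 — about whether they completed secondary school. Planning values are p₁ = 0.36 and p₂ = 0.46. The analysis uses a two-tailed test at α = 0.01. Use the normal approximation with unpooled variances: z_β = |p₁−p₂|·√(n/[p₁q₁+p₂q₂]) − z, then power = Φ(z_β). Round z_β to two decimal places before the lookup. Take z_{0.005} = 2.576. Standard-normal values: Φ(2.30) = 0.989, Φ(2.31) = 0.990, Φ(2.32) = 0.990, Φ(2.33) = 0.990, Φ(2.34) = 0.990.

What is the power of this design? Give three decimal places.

z_β = |p₁−p₂|·√(n/[p₁q₁+p₂q₂]) − z_{α/2}
    = 0.10 · √(1139/0.4788) − 2.576
    = 0.10 · 48.7736 − 2.576
    = 4.8774 − 2.576 = 2.3014 → 2.30
Power = Φ(2.30) = 0.989.

Power ≈ 0.989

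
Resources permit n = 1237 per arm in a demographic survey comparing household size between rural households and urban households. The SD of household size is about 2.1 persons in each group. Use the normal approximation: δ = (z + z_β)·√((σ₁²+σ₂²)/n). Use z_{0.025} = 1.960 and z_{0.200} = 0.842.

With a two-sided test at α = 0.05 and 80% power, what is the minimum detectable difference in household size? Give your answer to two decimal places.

Minimum detectable difference ≈ 0.24 persons

δ = (z_{α/2} + z_β) · √((σ₁²+σ₂²)/n)
  = (1.960 + 0.842) · √(8.82/1237)
  = 2.802 · √0.00713
  = 2.802 · 0.0844
  = 0.2366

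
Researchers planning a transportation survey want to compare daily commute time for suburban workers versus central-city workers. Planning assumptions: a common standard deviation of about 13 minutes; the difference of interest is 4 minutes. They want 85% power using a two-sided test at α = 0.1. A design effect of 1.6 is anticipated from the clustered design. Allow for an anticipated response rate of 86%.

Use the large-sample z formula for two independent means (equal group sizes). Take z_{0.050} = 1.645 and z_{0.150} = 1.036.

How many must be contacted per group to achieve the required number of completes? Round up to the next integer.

n = 283 per group

n = (z_{α/2} + z_β)² · (σ₁² + σ₂²) / δ²
  = (1.645 + 1.036)² · (2·13² = 338) / 4²
  = 7.1878 · 338 / 16
  = 151.84
Design effect: 1.6 × 151.84 = 242.95.
Adjust for 86% response: 242.95 / 0.86 = 282.50.
Round up → n = 283 per group.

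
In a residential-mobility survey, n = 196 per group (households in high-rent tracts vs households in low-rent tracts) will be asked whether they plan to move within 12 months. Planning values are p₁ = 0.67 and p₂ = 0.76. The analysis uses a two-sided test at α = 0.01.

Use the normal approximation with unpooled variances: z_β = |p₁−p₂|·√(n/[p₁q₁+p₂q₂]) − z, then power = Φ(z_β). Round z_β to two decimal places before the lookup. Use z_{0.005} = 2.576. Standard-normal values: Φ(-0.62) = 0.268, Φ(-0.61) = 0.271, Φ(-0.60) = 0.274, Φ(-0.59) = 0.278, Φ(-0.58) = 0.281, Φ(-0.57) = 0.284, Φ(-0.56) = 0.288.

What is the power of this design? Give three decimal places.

z_β = |p₁−p₂|·√(n/[p₁q₁+p₂q₂]) − z_{α/2}
    = 0.09 · √(196/0.4035) − 2.576
    = 0.09 · 22.0397 − 2.576
    = 1.9836 − 2.576 = -0.5924 → -0.59
Power = Φ(-0.59) = 0.278.

Power ≈ 0.278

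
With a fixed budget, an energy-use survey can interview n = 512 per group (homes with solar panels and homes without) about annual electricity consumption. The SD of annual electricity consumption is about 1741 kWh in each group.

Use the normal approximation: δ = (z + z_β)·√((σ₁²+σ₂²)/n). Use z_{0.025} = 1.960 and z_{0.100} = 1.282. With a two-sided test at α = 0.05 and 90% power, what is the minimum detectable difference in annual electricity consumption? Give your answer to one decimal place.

Minimum detectable difference ≈ 352.8 kWh

δ = (z_{α/2} + z_β) · √((σ₁²+σ₂²)/n)
  = (1.960 + 1.282) · √(6062162/512)
  = 3.242 · √11840.2
  = 3.242 · 108.8125
  = 352.7701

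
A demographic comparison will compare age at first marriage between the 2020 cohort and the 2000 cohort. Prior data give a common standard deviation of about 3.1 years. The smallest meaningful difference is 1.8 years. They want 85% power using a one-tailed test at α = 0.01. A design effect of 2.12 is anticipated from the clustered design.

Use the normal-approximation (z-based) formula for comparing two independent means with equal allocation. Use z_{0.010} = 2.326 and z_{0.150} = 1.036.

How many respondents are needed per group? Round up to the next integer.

n = (z_α + z_β)² · (σ₁² + σ₂²) / δ²
  = (2.326 + 1.036)² · (2·3.1² = 19.22) / 1.8²
  = 11.3030 · 19.22 / 3.24
  = 67.05
Design effect: 2.12 × 67.05 = 142.15.
Round up → n = 143 per group.

n = 143 per group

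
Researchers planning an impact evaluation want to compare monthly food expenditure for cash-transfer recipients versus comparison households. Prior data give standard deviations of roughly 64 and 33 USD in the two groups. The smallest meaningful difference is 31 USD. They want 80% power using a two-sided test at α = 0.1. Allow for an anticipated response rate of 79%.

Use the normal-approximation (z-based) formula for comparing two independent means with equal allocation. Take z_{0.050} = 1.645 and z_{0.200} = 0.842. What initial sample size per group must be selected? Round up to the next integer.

n = (z_{α/2} + z_β)² · (σ₁² + σ₂²) / δ²
  = (1.645 + 0.842)² · (64² + 33² = 5185) / 31²
  = 6.1852 · 5185 / 961
  = 33.37
Adjust for 79% response: 33.37 / 0.79 = 42.24.
Round up → n = 43 per group.

n = 43 per group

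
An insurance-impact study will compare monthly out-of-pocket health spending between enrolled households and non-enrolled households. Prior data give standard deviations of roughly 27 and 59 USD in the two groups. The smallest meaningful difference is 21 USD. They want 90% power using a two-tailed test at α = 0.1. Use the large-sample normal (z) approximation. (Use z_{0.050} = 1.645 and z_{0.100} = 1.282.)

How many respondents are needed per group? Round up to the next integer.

n = 82 per group

n = (z_{α/2} + z_β)² · (σ₁² + σ₂²) / δ²
  = (1.645 + 1.282)² · (27² + 59² = 4210) / 21²
  = 8.5673 · 4210 / 441
  = 81.79
Round up → n = 82 per group.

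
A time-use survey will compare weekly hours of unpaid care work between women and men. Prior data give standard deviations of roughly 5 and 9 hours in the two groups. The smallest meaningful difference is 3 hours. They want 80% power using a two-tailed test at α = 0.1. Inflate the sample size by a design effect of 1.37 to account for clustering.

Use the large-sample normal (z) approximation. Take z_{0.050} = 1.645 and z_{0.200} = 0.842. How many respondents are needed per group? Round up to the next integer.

n = 100 per group

n = (z_{α/2} + z_β)² · (σ₁² + σ₂²) / δ²
  = (1.645 + 0.842)² · (5² + 9² = 106) / 3²
  = 6.1852 · 106 / 9
  = 72.85
Design effect: 1.37 × 72.85 = 99.80.
Round up → n = 100 per group.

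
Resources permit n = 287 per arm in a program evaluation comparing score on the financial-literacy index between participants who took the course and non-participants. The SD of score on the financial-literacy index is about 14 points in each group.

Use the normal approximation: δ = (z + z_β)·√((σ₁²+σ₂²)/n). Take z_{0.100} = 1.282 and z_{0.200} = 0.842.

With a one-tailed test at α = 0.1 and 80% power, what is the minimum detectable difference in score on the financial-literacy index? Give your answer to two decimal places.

δ = (z_α + z_β) · √((σ₁²+σ₂²)/n)
  = (1.282 + 0.842) · √(392/287)
  = 2.124 · √1.3659
  = 2.124 · 1.1687
  = 2.4823

Minimum detectable difference ≈ 2.48 points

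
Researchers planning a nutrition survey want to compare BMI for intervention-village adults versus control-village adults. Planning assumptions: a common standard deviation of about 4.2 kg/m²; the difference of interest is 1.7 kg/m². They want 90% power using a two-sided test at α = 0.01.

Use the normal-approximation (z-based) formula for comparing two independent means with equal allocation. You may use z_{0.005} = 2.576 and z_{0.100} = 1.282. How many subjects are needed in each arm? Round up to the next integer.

n = (z_{α/2} + z_β)² · (σ₁² + σ₂²) / δ²
  = (2.576 + 1.282)² · (2·4.2² = 35.28) / 1.7²
  = 14.8842 · 35.28 / 2.89
  = 181.70
Round up → n = 182 per group.

n = 182 per group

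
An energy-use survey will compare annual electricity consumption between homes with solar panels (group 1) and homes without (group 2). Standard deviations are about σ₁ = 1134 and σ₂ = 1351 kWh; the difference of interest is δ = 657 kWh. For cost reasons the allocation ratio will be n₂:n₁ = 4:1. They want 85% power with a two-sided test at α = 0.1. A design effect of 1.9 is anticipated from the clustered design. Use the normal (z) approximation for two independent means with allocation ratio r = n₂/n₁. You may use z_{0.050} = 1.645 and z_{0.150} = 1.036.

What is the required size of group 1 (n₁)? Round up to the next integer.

n₁ = 56

n₁ = (z_{α/2} + z_β)² · (σ₁² + σ₂²/r) / δ²
   = (1.645 + 1.036)² · (1134² + 1351²/4) / 657²
   = 7.1878 · (1285956 + 456300.2) / 431649
   = 7.1878 · 1742256.2 / 431649
   = 29.01
Design effect: 1.9 × 29.01 = 55.12.
Round up → n₁ = 56; n₂ = r·n₁ = 4 × 56 = 224.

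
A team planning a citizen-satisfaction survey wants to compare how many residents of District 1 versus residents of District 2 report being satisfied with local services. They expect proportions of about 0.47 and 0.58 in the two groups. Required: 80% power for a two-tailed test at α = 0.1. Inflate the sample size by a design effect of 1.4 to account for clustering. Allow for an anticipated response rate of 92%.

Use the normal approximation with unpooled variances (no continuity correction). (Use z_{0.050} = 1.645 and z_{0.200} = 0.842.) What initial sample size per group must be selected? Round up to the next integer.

n = (z_{α/2} + z_β)² · [p₁(1−p₁) + p₂(1−p₂)] / (p₁ − p₂)²
  = (1.645 + 0.842)² · (0.47·0.53 + 0.58·0.42) / (-0.11)²
  = (2.487)² · (0.2491 + 0.2436) / 0.0121
  = 6.1852 · 0.4927 / 0.0121
  = 251.85
Design effect: 1.4 × 251.85 = 352.60.
Adjust for 92% response: 352.60 / 0.92 = 383.26.
Round up → n = 384 per group.

n = 384 per group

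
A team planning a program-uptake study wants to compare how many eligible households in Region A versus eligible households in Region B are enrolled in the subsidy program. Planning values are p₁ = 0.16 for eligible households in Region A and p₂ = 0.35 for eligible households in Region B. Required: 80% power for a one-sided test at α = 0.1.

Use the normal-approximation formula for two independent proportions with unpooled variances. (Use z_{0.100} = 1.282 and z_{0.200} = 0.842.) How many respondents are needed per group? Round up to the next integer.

n = 46 per group

n = (z_α + z_β)² · [p₁(1−p₁) + p₂(1−p₂)] / (p₁ − p₂)²
  = (1.282 + 0.842)² · (0.16·0.84 + 0.35·0.65) / (-0.19)²
  = (2.124)² · (0.1344 + 0.2275) / 0.0361
  = 4.5114 · 0.3619 / 0.0361
  = 45.23
Round up → n = 46 per group.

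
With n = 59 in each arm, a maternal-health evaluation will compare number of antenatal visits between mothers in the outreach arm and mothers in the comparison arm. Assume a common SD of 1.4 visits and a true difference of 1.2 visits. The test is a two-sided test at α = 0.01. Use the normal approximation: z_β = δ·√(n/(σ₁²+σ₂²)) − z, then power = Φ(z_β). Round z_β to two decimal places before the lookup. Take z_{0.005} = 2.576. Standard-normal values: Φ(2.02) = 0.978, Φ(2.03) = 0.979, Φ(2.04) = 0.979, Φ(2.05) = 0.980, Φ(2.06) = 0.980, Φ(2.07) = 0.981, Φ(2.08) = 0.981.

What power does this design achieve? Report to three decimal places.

Power ≈ 0.981

z_β = δ·√(n/(σ₁²+σ₂²)) − z_{α/2}
    = 1.2 · √(59/3.92) − 2.576
    = 1.2 · 3.87956 − 2.576
    = 4.6555 − 2.576 = 2.0795 → 2.08
Power = Φ(2.08) = 0.981.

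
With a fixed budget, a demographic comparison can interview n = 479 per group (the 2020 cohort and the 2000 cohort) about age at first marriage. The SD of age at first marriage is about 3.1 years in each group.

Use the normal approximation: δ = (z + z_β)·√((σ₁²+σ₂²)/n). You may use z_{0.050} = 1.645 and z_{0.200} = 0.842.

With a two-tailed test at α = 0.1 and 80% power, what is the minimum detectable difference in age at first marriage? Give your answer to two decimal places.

δ = (z_{α/2} + z_β) · √((σ₁²+σ₂²)/n)
  = (1.645 + 0.842) · √(19.22/479)
  = 2.487 · √0.04013
  = 2.487 · 0.2003
  = 0.4982

Minimum detectable difference ≈ 0.50 years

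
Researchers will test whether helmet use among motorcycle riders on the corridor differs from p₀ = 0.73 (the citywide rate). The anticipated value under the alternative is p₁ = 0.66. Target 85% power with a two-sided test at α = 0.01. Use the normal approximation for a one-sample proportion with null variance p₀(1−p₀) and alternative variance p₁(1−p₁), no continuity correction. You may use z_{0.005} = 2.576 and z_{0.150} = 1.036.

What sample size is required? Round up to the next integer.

n = 546

n = [z_{α/2}·√(p₀q₀) + z_β·√(p₁q₁)]² / (p₁ − p₀)²
  = [2.576·√(0.73·0.27) + 1.036·√(0.66·0.34)]² / (-0.07)²
  = [2.576·0.4440 + 1.036·0.4737]² / 0.0049
  = [1.6344]² / 0.0049
  = 545.16
Round up → n = 546.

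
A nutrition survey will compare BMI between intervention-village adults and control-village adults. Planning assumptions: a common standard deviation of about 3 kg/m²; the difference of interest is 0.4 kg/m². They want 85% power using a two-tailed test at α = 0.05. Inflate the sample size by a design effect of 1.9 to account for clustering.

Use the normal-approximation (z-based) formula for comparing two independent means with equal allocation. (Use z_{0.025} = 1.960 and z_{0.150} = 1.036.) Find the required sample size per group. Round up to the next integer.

n = 1919 per group

n = (z_{α/2} + z_β)² · (σ₁² + σ₂²) / δ²
  = (1.960 + 1.036)² · (2·3² = 18) / 0.4²
  = 8.9760 · 18 / 0.16
  = 1009.80
Design effect: 1.9 × 1009.80 = 1918.62.
Round up → n = 1919 per group.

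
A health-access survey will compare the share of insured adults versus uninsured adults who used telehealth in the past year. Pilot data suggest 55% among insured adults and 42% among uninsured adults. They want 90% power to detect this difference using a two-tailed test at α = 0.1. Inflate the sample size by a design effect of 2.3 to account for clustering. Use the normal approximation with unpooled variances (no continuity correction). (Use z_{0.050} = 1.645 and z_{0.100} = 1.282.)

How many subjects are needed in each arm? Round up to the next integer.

n = 573 per group

n = (z_{α/2} + z_β)² · [p₁(1−p₁) + p₂(1−p₂)] / (p₁ − p₂)²
  = (1.645 + 1.282)² · (0.55·0.45 + 0.42·0.58) / (0.13)²
  = (2.927)² · (0.2475 + 0.2436) / 0.0169
  = 8.5673 · 0.4911 / 0.0169
  = 248.96
Design effect: 2.3 × 248.96 = 572.61.
Round up → n = 573 per group.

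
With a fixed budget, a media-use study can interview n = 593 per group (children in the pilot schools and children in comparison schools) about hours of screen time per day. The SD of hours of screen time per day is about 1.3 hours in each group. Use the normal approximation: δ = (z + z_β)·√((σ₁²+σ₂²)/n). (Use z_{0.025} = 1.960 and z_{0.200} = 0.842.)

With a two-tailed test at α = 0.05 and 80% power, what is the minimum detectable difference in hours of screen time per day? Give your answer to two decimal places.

Minimum detectable difference ≈ 0.21 hours

δ = (z_{α/2} + z_β) · √((σ₁²+σ₂²)/n)
  = (1.960 + 0.842) · √(3.38/593)
  = 2.802 · √0.0057
  = 2.802 · 0.0755
  = 0.2115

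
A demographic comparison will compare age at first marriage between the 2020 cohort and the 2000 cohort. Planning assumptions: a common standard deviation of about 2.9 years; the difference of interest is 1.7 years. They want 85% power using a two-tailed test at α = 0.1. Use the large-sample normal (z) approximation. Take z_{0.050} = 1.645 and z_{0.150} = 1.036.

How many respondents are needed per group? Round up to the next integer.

n = 42 per group

n = (z_{α/2} + z_β)² · (σ₁² + σ₂²) / δ²
  = (1.645 + 1.036)² · (2·2.9² = 16.82) / 1.7²
  = 7.1878 · 16.82 / 2.89
  = 41.83
Round up → n = 42 per group.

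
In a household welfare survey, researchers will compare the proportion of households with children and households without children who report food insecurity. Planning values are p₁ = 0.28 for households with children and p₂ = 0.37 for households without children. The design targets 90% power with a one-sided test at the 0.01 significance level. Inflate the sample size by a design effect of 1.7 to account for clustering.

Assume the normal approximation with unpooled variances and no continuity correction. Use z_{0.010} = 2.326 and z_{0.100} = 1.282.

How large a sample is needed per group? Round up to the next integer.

n = 1188 per group

n = (z_α + z_β)² · [p₁(1−p₁) + p₂(1−p₂)] / (p₁ − p₂)²
  = (2.326 + 1.282)² · (0.28·0.72 + 0.37·0.63) / (-0.09)²
  = (3.608)² · (0.2016 + 0.2331) / 0.0081
  = 13.0177 · 0.4347 / 0.0081
  = 698.61
Design effect: 1.7 × 698.61 = 1187.64.
Round up → n = 1188 per group.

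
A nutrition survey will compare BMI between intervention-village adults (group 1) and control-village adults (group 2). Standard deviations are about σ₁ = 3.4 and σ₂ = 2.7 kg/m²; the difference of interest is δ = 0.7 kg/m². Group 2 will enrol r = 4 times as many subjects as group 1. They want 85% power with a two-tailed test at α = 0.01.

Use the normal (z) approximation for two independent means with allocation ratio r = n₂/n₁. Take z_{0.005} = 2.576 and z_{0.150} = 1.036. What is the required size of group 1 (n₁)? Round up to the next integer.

n₁ = 357

n₁ = (z_{α/2} + z_β)² · (σ₁² + σ₂²/r) / δ²
   = (2.576 + 1.036)² · (3.4² + 2.7²/4) / 0.7²
   = 13.0465 · (11.56 + 1.8225) / 0.49
   = 13.0465 · 13.3825 / 0.49
   = 356.32
Round up → n₁ = 357; n₂ = r·n₁ = 4 × 357 = 1428.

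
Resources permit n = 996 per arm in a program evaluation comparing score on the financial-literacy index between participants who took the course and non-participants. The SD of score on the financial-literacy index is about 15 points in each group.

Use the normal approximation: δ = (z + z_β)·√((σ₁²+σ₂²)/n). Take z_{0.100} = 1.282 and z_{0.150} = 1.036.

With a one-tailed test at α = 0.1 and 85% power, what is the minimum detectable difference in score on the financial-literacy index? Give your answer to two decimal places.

δ = (z_α + z_β) · √((σ₁²+σ₂²)/n)
  = (1.282 + 1.036) · √(450/996)
  = 2.318 · √0.45181
  = 2.318 · 0.6722
  = 1.5581

Minimum detectable difference ≈ 1.56 points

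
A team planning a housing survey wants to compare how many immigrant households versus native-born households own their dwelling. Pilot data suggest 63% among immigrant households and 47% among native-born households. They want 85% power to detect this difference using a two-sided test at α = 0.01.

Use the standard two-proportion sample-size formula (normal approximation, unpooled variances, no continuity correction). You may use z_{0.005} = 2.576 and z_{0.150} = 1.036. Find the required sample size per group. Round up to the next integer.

n = 246 per group

n = (z_{α/2} + z_β)² · [p₁(1−p₁) + p₂(1−p₂)] / (p₁ − p₂)²
  = (2.576 + 1.036)² · (0.63·0.37 + 0.47·0.53) / (0.16)²
  = (3.612)² · (0.2331 + 0.2491) / 0.0256
  = 13.0465 · 0.4822 / 0.0256
  = 245.74
Round up → n = 246 per group.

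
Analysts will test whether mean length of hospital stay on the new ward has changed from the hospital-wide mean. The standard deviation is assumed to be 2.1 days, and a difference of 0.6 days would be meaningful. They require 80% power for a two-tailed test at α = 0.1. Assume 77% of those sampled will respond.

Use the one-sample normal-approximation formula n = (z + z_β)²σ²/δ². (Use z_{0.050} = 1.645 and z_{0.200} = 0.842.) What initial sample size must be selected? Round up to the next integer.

n = (z_{α/2} + z_β)² · σ² / δ²
  = (1.645 + 0.842)² · 2.1² / 0.6²
  = 6.1852 · 4.41 / 0.36
  = 75.77
Adjust for 77% response: 75.77 / 0.77 = 98.40.
Round up → n = 99.

n = 99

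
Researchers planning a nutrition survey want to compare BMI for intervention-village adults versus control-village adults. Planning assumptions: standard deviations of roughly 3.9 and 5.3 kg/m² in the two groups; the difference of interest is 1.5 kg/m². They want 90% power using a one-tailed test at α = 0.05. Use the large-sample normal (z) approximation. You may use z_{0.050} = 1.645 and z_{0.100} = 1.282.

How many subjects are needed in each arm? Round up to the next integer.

n = (z_α + z_β)² · (σ₁² + σ₂²) / δ²
  = (1.645 + 1.282)² · (3.9² + 5.3² = 43.3) / 1.5²
  = 8.5673 · 43.3 / 2.25
  = 164.87
Round up → n = 165 per group.

n = 165 per group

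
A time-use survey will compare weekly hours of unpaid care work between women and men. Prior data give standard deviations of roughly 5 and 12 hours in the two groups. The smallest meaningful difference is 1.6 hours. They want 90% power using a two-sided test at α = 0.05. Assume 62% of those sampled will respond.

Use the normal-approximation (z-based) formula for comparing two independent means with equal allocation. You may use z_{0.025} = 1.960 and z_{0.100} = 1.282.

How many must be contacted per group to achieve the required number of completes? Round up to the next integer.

n = (z_{α/2} + z_β)² · (σ₁² + σ₂²) / δ²
  = (1.960 + 1.282)² · (5² + 12² = 169) / 1.6²
  = 10.5106 · 169 / 2.56
  = 693.86
Adjust for 62% response: 693.86 / 0.62 = 1119.13.
Round up → n = 1120 per group.

n = 1120 per group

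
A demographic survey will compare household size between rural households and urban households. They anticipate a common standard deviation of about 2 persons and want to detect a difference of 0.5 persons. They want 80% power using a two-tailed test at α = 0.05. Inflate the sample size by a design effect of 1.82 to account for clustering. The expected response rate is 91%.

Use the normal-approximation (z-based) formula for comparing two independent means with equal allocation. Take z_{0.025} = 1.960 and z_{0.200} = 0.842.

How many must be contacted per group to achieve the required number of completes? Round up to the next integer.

n = 503 per group

n = (z_{α/2} + z_β)² · (σ₁² + σ₂²) / δ²
  = (1.960 + 0.842)² · (2·2² = 8) / 0.5²
  = 7.8512 · 8 / 0.25
  = 251.24
Design effect: 1.82 × 251.24 = 457.25.
Adjust for 91% response: 457.25 / 0.91 = 502.48.
Round up → n = 503 per group.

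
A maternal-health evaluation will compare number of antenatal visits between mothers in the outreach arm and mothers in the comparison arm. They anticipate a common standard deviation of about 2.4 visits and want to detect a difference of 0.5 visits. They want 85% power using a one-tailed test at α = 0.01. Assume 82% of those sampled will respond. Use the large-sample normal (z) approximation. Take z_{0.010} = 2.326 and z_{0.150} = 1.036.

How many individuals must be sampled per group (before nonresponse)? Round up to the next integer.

n = 636 per group

n = (z_α + z_β)² · (σ₁² + σ₂²) / δ²
  = (2.326 + 1.036)² · (2·2.4² = 11.52) / 0.5²
  = 11.3030 · 11.52 / 0.25
  = 520.84
Adjust for 82% response: 520.84 / 0.82 = 635.18.
Round up → n = 636 per group.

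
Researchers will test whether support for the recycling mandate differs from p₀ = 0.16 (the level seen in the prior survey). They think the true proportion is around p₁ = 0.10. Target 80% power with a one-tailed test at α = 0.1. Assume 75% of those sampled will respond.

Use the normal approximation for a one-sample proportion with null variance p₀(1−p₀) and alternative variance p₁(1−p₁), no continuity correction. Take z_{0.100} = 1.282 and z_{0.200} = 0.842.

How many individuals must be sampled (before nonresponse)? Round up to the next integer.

n = [z_α·√(p₀q₀) + z_β·√(p₁q₁)]² / (p₁ − p₀)²
  = [1.282·√(0.16·0.84) + 0.842·√(0.10·0.90)]² / (-0.06)²
  = [1.282·0.3666 + 0.842·0.3000]² / 0.0036
  = [0.7226]² / 0.0036
  = 145.04
Adjust for 75% response: 145.04 / 0.75 = 193.38.
Round up → n = 194.

n = 194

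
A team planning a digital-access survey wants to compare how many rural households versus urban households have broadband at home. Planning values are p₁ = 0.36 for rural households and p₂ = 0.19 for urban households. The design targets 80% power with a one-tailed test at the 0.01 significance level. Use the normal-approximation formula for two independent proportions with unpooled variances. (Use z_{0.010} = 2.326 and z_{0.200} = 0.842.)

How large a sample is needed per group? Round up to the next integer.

n = 134 per group

n = (z_α + z_β)² · [p₁(1−p₁) + p₂(1−p₂)] / (p₁ − p₂)²
  = (2.326 + 0.842)² · (0.36·0.64 + 0.19·0.81) / (0.17)²
  = (3.168)² · (0.2304 + 0.1539) / 0.0289
  = 10.0362 · 0.3843 / 0.0289
  = 133.46
Round up → n = 134 per group.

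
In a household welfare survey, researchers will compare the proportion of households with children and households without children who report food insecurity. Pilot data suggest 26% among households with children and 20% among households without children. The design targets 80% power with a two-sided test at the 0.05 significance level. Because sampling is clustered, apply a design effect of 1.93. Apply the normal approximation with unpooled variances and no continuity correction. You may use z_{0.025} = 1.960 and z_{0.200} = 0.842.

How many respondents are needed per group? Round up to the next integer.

n = (z_{α/2} + z_β)² · [p₁(1−p₁) + p₂(1−p₂)] / (p₁ − p₂)²
  = (1.960 + 0.842)² · (0.26·0.74 + 0.20·0.80) / (0.06)²
  = (2.802)² · (0.1924 + 0.1600) / 0.0036
  = 7.8512 · 0.3524 / 0.0036
  = 768.55
Design effect: 1.93 × 768.55 = 1483.29.
Round up → n = 1484 per group.

n = 1484 per group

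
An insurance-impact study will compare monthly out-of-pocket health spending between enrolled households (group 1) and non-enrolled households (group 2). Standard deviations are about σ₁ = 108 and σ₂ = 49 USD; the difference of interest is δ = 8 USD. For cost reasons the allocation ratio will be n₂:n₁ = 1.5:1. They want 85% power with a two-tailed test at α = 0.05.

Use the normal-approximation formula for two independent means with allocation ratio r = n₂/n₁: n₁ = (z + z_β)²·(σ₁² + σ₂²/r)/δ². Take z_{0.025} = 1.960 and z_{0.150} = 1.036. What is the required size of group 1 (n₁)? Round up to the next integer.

n₁ = (z_{α/2} + z_β)² · (σ₁² + σ₂²/r) / δ²
   = (1.960 + 1.036)² · (108² + 49²/1.5) / 8²
   = 8.9760 · (11664 + 1600.7) / 64
   = 8.9760 · 13264.7 / 64
   = 1860.37
Round up → n₁ = 1861; n₂ = r·n₁ = 1.5 × 1861 = 2792.

n₁ = 1861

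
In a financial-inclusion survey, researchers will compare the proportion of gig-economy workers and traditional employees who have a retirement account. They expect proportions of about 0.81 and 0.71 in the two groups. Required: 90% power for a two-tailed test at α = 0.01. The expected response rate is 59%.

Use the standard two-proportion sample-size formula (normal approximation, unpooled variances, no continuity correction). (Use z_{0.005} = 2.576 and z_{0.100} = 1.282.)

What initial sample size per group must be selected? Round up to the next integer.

n = 908 per group

n = (z_{α/2} + z_β)² · [p₁(1−p₁) + p₂(1−p₂)] / (p₁ − p₂)²
  = (2.576 + 1.282)² · (0.81·0.19 + 0.71·0.29) / (0.10)²
  = (3.858)² · (0.1539 + 0.2059) / 0.0100
  = 14.8842 · 0.3598 / 0.0100
  = 535.53
Adjust for 59% response: 535.53 / 0.59 = 907.68.
Round up → n = 908 per group.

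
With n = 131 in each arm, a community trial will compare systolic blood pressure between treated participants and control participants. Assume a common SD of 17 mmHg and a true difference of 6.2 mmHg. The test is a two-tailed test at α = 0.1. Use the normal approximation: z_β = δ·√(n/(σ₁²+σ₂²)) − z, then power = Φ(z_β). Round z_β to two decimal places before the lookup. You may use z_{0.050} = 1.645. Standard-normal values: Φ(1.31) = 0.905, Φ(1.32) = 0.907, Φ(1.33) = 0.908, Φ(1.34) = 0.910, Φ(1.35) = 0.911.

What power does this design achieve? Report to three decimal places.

z_β = δ·√(n/(σ₁²+σ₂²)) − z_{α/2}
    = 6.2 · √(131/578) − 1.645
    = 6.2 · 0.47607 − 1.645
    = 2.9516 − 1.645 = 1.3066 → 1.31
Power = Φ(1.31) = 0.905.

Power ≈ 0.905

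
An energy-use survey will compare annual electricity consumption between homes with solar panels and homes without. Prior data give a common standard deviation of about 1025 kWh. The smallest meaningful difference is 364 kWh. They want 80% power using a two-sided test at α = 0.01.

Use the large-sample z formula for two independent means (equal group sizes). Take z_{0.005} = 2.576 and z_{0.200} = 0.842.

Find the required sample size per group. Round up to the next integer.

n = (z_{α/2} + z_β)² · (σ₁² + σ₂²) / δ²
  = (2.576 + 0.842)² · (2·1025² = 2101250) / 364²
  = 11.6827 · 2101250 / 132496
  = 185.28
Round up → n = 186 per group.

n = 186 per group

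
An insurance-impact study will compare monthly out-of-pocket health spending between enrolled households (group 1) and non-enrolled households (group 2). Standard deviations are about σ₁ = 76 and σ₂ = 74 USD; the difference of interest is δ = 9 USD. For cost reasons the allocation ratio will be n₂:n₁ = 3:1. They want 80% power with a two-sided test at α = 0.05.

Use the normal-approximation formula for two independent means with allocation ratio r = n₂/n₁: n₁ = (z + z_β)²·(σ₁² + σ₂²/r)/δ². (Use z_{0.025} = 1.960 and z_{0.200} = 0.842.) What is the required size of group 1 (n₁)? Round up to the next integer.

n₁ = 737

n₁ = (z_{α/2} + z_β)² · (σ₁² + σ₂²/r) / δ²
   = (1.960 + 0.842)² · (76² + 74²/3) / 9²
   = 7.8512 · (5776 + 1825.3) / 81
   = 7.8512 · 7601.3 / 81
   = 736.79
Round up → n₁ = 737; n₂ = r·n₁ = 3 × 737 = 2211.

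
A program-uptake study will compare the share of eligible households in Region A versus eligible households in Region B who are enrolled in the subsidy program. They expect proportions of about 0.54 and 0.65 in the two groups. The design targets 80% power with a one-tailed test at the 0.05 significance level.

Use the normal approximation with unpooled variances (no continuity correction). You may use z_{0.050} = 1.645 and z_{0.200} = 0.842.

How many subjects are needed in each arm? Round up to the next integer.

n = 244 per group

n = (z_α + z_β)² · [p₁(1−p₁) + p₂(1−p₂)] / (p₁ − p₂)²
  = (1.645 + 0.842)² · (0.54·0.46 + 0.65·0.35) / (-0.11)²
  = (2.487)² · (0.2484 + 0.2275) / 0.0121
  = 6.1852 · 0.4759 / 0.0121
  = 243.27
Round up → n = 244 per group.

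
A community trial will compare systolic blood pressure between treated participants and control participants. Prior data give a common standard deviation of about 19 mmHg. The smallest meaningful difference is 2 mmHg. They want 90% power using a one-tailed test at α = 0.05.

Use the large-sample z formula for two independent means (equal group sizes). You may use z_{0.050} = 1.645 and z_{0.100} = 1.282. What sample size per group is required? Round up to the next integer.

n = (z_α + z_β)² · (σ₁² + σ₂²) / δ²
  = (1.645 + 1.282)² · (2·19² = 722) / 2²
  = 8.5673 · 722 / 4
  = 1546.40
Round up → n = 1547 per group.

n = 1547 per group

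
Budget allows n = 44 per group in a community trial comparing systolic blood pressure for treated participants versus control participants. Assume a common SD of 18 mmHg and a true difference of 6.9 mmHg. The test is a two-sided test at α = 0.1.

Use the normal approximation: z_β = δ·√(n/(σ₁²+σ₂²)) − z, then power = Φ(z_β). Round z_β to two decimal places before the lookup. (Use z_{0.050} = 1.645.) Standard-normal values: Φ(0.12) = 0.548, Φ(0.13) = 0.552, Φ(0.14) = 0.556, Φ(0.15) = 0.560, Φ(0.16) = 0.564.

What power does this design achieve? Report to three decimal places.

Power ≈ 0.560

z_β = δ·√(n/(σ₁²+σ₂²)) − z_{α/2}
    = 6.9 · √(44/648) − 1.645
    = 6.9 · 0.26058 − 1.645
    = 1.7980 − 1.645 = 0.1530 → 0.15
Power = Φ(0.15) = 0.560.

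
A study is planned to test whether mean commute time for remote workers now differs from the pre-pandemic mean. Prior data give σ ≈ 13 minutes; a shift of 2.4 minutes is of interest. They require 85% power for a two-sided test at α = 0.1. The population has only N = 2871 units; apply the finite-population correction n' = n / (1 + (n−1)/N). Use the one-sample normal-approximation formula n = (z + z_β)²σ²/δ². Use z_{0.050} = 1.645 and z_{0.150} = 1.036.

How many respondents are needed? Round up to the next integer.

n = 197

n = (z_{α/2} + z_β)² · σ² / δ²
  = (1.645 + 1.036)² · 13² / 2.4²
  = 7.1878 · 169 / 5.76
  = 210.89
Finite-population correction (N = 2871): 210.89 / (1 + (210.89 − 1)/2871) = 196.52.
Round up → n = 197.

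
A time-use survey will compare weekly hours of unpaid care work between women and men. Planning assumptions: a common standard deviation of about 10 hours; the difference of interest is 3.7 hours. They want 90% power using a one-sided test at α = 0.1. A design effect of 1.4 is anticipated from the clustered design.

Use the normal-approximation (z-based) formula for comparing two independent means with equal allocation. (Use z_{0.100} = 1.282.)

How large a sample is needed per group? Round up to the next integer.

n = (z_α + z_β)² · (σ₁² + σ₂²) / δ²
  = (1.282 + 1.282)² · (2·10² = 200) / 3.7²
  = 6.5741 · 200 / 13.69
  = 96.04
Design effect: 1.4 × 96.04 = 134.46.
Round up → n = 135 per group.

n = 135 per group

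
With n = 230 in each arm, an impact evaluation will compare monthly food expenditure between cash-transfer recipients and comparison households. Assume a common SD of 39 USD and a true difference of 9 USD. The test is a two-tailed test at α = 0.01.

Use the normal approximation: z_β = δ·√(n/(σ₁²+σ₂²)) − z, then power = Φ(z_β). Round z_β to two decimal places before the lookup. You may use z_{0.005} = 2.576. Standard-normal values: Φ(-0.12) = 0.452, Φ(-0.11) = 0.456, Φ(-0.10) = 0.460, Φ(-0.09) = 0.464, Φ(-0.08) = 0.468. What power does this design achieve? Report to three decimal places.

Power ≈ 0.460

z_β = δ·√(n/(σ₁²+σ₂²)) − z_{α/2}
    = 9 · √(230/3042) − 2.576
    = 9 · 0.27497 − 2.576
    = 2.4747 − 2.576 = -0.1013 → -0.10
Power = Φ(-0.10) = 0.460.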